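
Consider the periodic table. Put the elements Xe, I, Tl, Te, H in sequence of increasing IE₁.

Tl < Te < I < Xe < H

H is in period 1, group 1; Te is in period 5, group 16; I is in period 5, group 17; Xe is in period 5, group 18; Tl is in period 6, group 13.
Across a period the outer electron is held more tightly (higher IE₁); down a group it sits in a higher shell, more shielded, and comes off more easily.
Neither a single period nor a single group — weigh both effects.
Te > Tl: relative to Tl, both the across-period and down-group shifts push Te's first ionization energy up.
I > Te: both are in period 5; the period trend gives I the larger value.
Xe > I: Xe lies to the right of I in period 5, so the across-period effect alone puts Xe higher.
H > Xe: the two effects oppose for this pair; the down-group effect wins (1312 vs 1170 kJ/mol).
Approximate values (kJ/mol): H 1312, Te 869, I 1008, Xe 1170, Tl 589.
So from lowest to highest: Tl < Te < I < Xe < H.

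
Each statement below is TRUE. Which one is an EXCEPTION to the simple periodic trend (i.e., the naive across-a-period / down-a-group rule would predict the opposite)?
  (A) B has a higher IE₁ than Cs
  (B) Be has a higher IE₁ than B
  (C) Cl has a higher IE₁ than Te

(B)

The general trend: IE₁ increases across a period and decreases down a group.
(A) B (period 2, group 13) vs Cs (period 6, group 1): the stated order agrees with the simple trend.
(B) Be (period 2, group 2) vs B (period 2, group 13): the stated order contradicts the simple trend.
(C) Cl (period 3, group 17) vs Te (period 5, group 16): the stated order agrees with the simple trend.
The exception is (B): removing B's lone 2p electron is easier than breaking Be's filled 2s².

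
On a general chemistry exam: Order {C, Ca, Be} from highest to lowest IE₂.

C > Be > Ca

After 1 electron has been removed, what remains? C⁺ still has 3 valence electrons; Ca⁺ still has 1 valence electron; Be⁺ still has 1 valence electron.
All are still removing valence electrons, so compare the +1 ions as you would atoms: IE_2 generally rises across a period (higher Z_eff) and falls down a group (larger shell), subject to the usual subshell exceptions.
Valence configurations: C⁺ [He]2s²2p¹, Ca⁺ [Ar]4s¹, Be⁺ [He]2s¹.
Tabulated IE_2 (kJ/mol): C 2353, Ca 1145, Be 1757.
Overall IE_2 order: Ca < Be < C.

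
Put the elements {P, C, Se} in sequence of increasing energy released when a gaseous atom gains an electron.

Adding an electron releases more energy for atoms nearer the top right (short of the noble gases).
These sit on a diagonal, where the across-period and down-group effects partly cancel.
C > P: period and group pull opposite ways; the down-group shift dominates (122 vs 72 kJ/mol).
Se > C: period and group pull opposite ways; the across-period shift dominates (195 vs 122 kJ/mol).
For reference (kJ/mol): C 122, P 72, Se 195.
So from lowest to highest: P < C < Se.

P < C < Se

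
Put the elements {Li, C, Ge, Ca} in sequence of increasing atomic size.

C < Ge < Li < Ca

Atomic radius shrinks across a period as nuclear charge pulls the same shell inward, and grows down a group as new shells are added.
Neither a single period nor a single group — weigh both effects.
Ge > C: they share group 14; the group trend gives Ge the larger value.
Li > Ge: period and group pull opposite ways; the across-period shift dominates (133 vs 121 pm).
Ca > Li: the two effects oppose for this pair; the down-group effect wins (171 vs 133 pm).
Tabulated atomic radius (pm): Li 133, C 75, Ca 171, Ge 121.
So from smallest to largest: C < Ge < Li < Ca.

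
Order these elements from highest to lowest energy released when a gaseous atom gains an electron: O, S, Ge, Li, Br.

Br > S > O > Ge > Li

Atoms with high Z_eff and room in the valence shell (especially the halogens) have the most exothermic electron affinities.
Neither a single period nor a single group — weigh both effects.
Ge > Li: period and group pull opposite ways; the across-period shift dominates (119 vs 60 kJ/mol).
O > Ge: both effects reinforce here, so O is clearly the higher of the two.
S > O: this pair runs against the simple trend — see the exception note.
Br > S: the two effects oppose for this pair; the across-period effect wins (325 vs 200 kJ/mol).
Note the exception: S has a higher electron affinity than O, contrary to the simple trend — the compact 2p subshell of O repels the added electron more than S's larger 3p does.
For reference (kJ/mol): Li 60, O 141, S 200, Ge 119, Br 325.
So from highest to lowest: Br > S > O > Ge > Li.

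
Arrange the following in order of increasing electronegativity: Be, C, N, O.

Be, C, N, O

Be is in period 2, group 2; C is in period 2, group 14; N is in period 2, group 15; O is in period 2, group 16.
EN rises left→right (higher Z_eff, smaller atoms) and falls top→bottom (larger, more shielded atoms).
All lie in period 2, so electronegativity increases left to right.
So from lowest to highest: Be < C < N < O.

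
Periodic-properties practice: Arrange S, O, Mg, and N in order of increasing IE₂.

Mg, S, N, O

IE_2 is the cost of taking one more electron from the +1 cation: S⁺ still has 5 valence electrons; O⁺ still has 5 valence electrons; Mg⁺ still has 1 valence electron; N⁺ still has 4 valence electrons.
All are still removing valence electrons, so compare the +1 ions as you would atoms: IE_2 generally rises across a period (higher Z_eff) and falls down a group (larger shell), subject to the usual subshell exceptions.
Valence configurations: S⁺ [Ne]3s²3p³, O⁺ [He]2s²2p³, Mg⁺ [Ne]3s¹, N⁺ [He]2s²2p².
Tabulated IE_2 (kJ/mol): S 2252, O 3388, Mg 1451, N 2856.
So the second ionization energies run Mg < S < N < O.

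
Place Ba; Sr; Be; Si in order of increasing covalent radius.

Be < Si < Sr < Ba

Atomic radius shrinks across a period as nuclear charge pulls the same shell inward, and grows down a group as new shells are added.
Here both period and group differ, so the two effects have to be weighed against each other.
Si > Be: the two effects oppose for this pair; the down-group effect wins (116 vs 102 pm).
Sr > Si: both effects reinforce here, so Sr is clearly the larger of the two.
Ba > Sr: Ba sits below Sr in group 2, so the down-group effect alone puts Ba larger.
Approximate values (pm): Be 102, Si 116, Sr 185, Ba 196.
So from smallest to largest: Be < Si < Sr < Ba.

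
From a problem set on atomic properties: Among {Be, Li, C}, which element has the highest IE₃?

Be

The third ionization energy removes an electron from the +2 ion. For each element: Be²⁺ is the bare [He] core; Li²⁺ is already 1 electron into the core; C²⁺ still has 2 valence electrons.
Breaking into a closed-shell core is much more expensive than removing a leftover valence electron — Li and Be have the largest IE_3 here.
Approximate IE_3 values (kJ/mol): Be 14849, Li 11815, C 4620.
Hence IE_3: C < Li < Be.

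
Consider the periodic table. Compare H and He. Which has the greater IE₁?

He

H is in period 1, group 1; He is in period 1, group 18.
Removing the outermost electron gets harder across a period and easier down a group.
All lie in period 1, so first ionization energy increases left to right.
So He has the greater IE₁ (He > H).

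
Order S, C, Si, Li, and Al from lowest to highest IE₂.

Consider each +1 ion: S⁺ still has 5 valence electrons; C⁺ still has 3 valence electrons; Si⁺ still has 3 valence electrons; Li⁺ is the bare [He] core; Al⁺ still has 2 valence electrons.
Pulling an electron out of a noble-gas core costs far more than removing a remaining valence electron, so Li sits at the high end of IE_2.
Valence configurations: S⁺ [Ne]3s²3p³, C⁺ [He]2s²2p¹, Si⁺ [Ne]3s²3p¹, Al⁺ [Ne]3s².
Si⁺ loses a lone 3p electron whereas Al⁺ must break into a filled 3s² pair, so IE_2(Al) > IE_2(Si) even though Si has the higher nuclear charge.
Tabulated IE_2 (kJ/mol): S 2252, C 2353, Si 1577, Li 7298, Al 1817.
So the second ionization energies run Si < Al < S < C < Li.

Si < Al < S < C < Li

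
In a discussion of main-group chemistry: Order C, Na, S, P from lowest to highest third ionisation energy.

The third ionization energy removes an electron from the +2 ion. For each element: C²⁺ still has 2 valence electrons; Na²⁺ is already 1 electron into the core; S²⁺ still has 4 valence electrons; P²⁺ still has 3 valence electrons.
Core electrons are held far more tightly than valence electrons, so Na tops the IE_3 order.
Valence configurations: C²⁺ [He]2s², S²⁺ [Ne]3s²3p², P²⁺ [Ne]3s²3p¹.
Approximate IE_3 values (kJ/mol): C 4620, Na 6910, S 3357, P 2914.
Overall IE_3 order: P < S < C < Na.

P, S, C, Na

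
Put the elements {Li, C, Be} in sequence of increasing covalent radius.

C < Be < Li

Li is in period 2, group 1; Be is in period 2, group 2; C is in period 2, group 14.
Moving right in a period, electrons are added to the same shell under a stronger nuclear pull, so atoms get smaller; moving down, a new shell is opened and atoms get larger.
All lie in period 2, so atomic radius increases right to left.
So from smallest to largest: C < Be < Li.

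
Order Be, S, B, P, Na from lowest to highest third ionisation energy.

P, S, B, Na, Be

Consider each +2 ion: Be²⁺ is the bare [He] core; S²⁺ still has 4 valence electrons; B²⁺ still has 1 valence electron; P²⁺ still has 3 valence electrons; Na²⁺ is already 1 electron into the core.
Breaking into a closed-shell core is much more expensive than removing a leftover valence electron — Na and Be have the largest IE_3 here.
Valence configurations: S²⁺ [Ne]3s²3p², B²⁺ [He]2s¹, P²⁺ [Ne]3s²3p¹.
Approximate IE_3 values (kJ/mol): Be 14849, S 3357, B 3660, P 2914, Na 6910.
Putting it together, IE_3: P < S < B < Na < Be.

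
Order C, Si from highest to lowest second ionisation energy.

The second ionization energy removes an electron from the +1 ion. For each element: C⁺ still has 3 valence electrons; Si⁺ still has 3 valence electrons.
All are still removing valence electrons, so compare the +1 ions as you would atoms: IE_2 generally rises across a period (higher Z_eff) and falls down a group (larger shell), subject to the usual subshell exceptions.
Valence configurations: C⁺ [He]2s²2p¹, Si⁺ [Ne]3s²3p¹.
Approximate IE_2 values (kJ/mol): C 2353, Si 1577.
So the second ionization energies run Si < C.

C > Si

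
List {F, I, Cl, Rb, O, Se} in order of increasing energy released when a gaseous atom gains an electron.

Atoms with high Z_eff and room in the valence shell (especially the halogens) have the most exothermic electron affinities.
Neither a single period nor a single group — weigh both effects.
O > Rb: relative to Rb, both the across-period and down-group shifts push O's electron affinity up.
Se > O: this pair runs against the simple trend — see the exception note.
I > Se: period and group pull opposite ways; the across-period shift dominates (295 vs 195 kJ/mol).
F > I: F sits above I in group 17, so the down-group effect alone puts F higher.
Cl > F: this pair runs against the simple trend — see the exception note.
Note the exception: Se has a higher electron affinity than O, contrary to the simple trend — O's compact 2p subshell gives strong electron–electron repulsion on the added electron.
Note the exception: Cl has a higher electron affinity than F, contrary to the simple trend — F's small 2p subshell makes the incoming electron feel strong e⁻–e⁻ repulsion, so Cl actually releases more energy on gaining an electron.
Approximate values (kJ/mol): O 141, F 328, Cl 349, Se 195, Rb 47, I 295.
So from lowest to highest: Rb < O < Se < I < F < Cl.

Rb < O < Se < I < F < Cl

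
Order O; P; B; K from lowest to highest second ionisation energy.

P < B < K < O

The second ionization energy removes an electron from the +1 ion. For each element: O⁺ still has 5 valence electrons; P⁺ still has 4 valence electrons; B⁺ still has 2 valence electrons; K⁺ is the bare [Ar] core.
Usually core removal costs more than valence removal, but here the competition is close: a tightly held n=2 valence electron can cost more to remove than an n=3 core electron, so the actual values have to decide it.
Valence configurations: O⁺ [He]2s²2p³, P⁺ [Ne]3s²3p², B⁺ [He]2s².
Approximate IE_2 values (kJ/mol): O 3388, P 1907, B 2427, K 3052.
Hence IE_2: P < B < K < O.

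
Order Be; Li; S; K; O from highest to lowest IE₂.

Li, O, K, S, Be

Consider each +1 ion: Be⁺ still has 1 valence electron; Li⁺ is the bare [He] core; S⁺ still has 5 valence electrons; K⁺ is the bare [Ar] core; O⁺ still has 5 valence electrons.
Usually core removal costs more than valence removal, but here the competition is close: a tightly held n=2 valence electron can cost more to remove than an n=3 core electron, so the actual values have to decide it.
Valence configurations: Be⁺ [He]2s¹, S⁺ [Ne]3s²3p³, O⁺ [He]2s²2p³.
The numbers (kJ/mol): Be 1757, Li 7298, S 2252, K 3052, O 3388.
So the second ionization energies run Be < S < K < O < Li.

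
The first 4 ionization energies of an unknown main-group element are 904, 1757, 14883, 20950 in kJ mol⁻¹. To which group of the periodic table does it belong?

Group 2

Look for the largest jump between consecutive ionization energies: IE3/IE2 ≈ 8.5, far larger than any earlier ratio.
That jump marks the point where a core electron is being removed. So the atom has 2 valence electrons.
A main-group element with 2 valence electrons is in group 2.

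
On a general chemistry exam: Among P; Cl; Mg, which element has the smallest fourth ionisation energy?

P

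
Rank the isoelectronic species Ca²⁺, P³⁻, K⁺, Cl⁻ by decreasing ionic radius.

All of these have 18 electrons, so size is governed by nuclear charge alone: the more protons, the stronger the pull on the same electron cloud, and the smaller the ion.
Nuclear charges: Ca²⁺ (Z=20), K⁺ (Z=19), Cl⁻ (Z=17), P³⁻ (Z=15).
Largest to smallest: P³⁻ > Cl⁻ > K⁺ > Ca²⁺.

P³⁻ > Cl⁻ > K⁺ > Ca²⁺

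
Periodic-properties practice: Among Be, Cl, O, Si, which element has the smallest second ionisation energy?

Si

IE_2 is the cost of taking one more electron from the +1 cation: Be⁺ still has 1 valence electron; Cl⁺ still has 6 valence electrons; O⁺ still has 5 valence electrons; Si⁺ still has 3 valence electrons.
All are still removing valence electrons, so compare the +1 ions as you would atoms: IE_2 generally rises across a period (higher Z_eff) and falls down a group (larger shell), subject to the usual subshell exceptions.
Valence configurations: Be⁺ [He]2s¹, Cl⁺ [Ne]3s²3p⁴, O⁺ [He]2s²2p³, Si⁺ [Ne]3s²3p¹.
Tabulated IE_2 (kJ/mol): Be 1757, Cl 2298, O 3388, Si 1577.
Hence IE_2: Si < Be < Cl < O.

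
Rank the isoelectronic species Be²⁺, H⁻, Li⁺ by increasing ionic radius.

All of these have 2 electrons, so size is governed by nuclear charge alone: the more protons, the stronger the pull on the same electron cloud, and the smaller the ion.
Nuclear charges: Be²⁺ (Z=4), Li⁺ (Z=3), H⁻ (Z=1).
Smallest to largest: Be²⁺ < Li⁺ < H⁻.

Be²⁺ < Li⁺ < H⁻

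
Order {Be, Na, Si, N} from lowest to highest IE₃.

Si < N < Na < Be

After 2 electrons have been removed, what remains? Be²⁺ is the bare [He] core; Na²⁺ is already 1 electron into the core; Si²⁺ still has 2 valence electrons; N²⁺ still has 3 valence electrons.
Core electrons are held far more tightly than valence electrons, so Na and Be top the IE_3 order.
Valence configurations: Si²⁺ [Ne]3s², N²⁺ [He]2s²2p¹.
The numbers (kJ/mol): Be 14849, Na 6910, Si 3232, N 4578.
Hence IE_3: Si < N < Na < Be.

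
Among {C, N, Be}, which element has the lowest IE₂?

Be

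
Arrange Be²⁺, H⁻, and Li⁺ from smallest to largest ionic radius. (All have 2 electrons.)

All of these have 2 electrons, so size is governed by nuclear charge alone: the more protons, the stronger the pull on the same electron cloud, and the smaller the ion.
Nuclear charges: Be²⁺ (Z=4), Li⁺ (Z=3), H⁻ (Z=1).
Smallest to largest: Be²⁺ < Li⁺ < H⁻.

Be²⁺ < Li⁺ < H⁻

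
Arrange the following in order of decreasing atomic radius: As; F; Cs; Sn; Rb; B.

Cs, Rb, Sn, As, B, F

B is in period 2, group 13; F is in period 2, group 17; As is in period 4, group 15; Rb is in period 5, group 1; Sn is in period 5, group 14; Cs is in period 6, group 1.
Radius decreases left→right (rising Z_eff, same n) and increases top→bottom (higher n).
Neither a single period nor a single group — weigh both effects.
B > F: B lies to the left of F in period 2, so the across-period effect alone puts B larger.
As > B: period and group pull opposite ways; the down-group shift dominates (121 vs 85 pm).
Sn > As: relative to As, both the across-period and down-group shifts push Sn's atomic radius up.
Rb > Sn: Rb lies to the left of Sn in period 5, so the across-period effect alone puts Rb larger.
Cs > Rb: Cs sits below Rb in group 1, so the down-group effect alone puts Cs larger.
For reference (pm): B 85, F 64, As 121, Rb 210, Sn 140, Cs 232.
So from largest to smallest: Cs > Rb > Sn > As > B > F.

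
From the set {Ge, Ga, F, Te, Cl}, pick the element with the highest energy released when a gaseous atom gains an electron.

F is in period 2, group 17; Cl is in period 3, group 17; Ga is in period 4, group 13; Ge is in period 4, group 14; Te is in period 5, group 16.
Adding an electron releases more energy for atoms nearer the top right (short of the noble gases).
Neither a single period nor a single group — weigh both effects.
Ge > Ga: both are in period 4; the period trend gives Ge the larger value.
Te > Ge: period and group pull opposite ways; the across-period shift dominates (190 vs 119 kJ/mol).
F > Te: both effects reinforce here, so F is clearly the higher of the two.
Cl > F: this pair runs against the simple trend — see the exception note.
Note the exception: Cl has a higher electron affinity than F, contrary to the simple trend — F's small 2p subshell makes the incoming electron feel strong e⁻–e⁻ repulsion, so Cl actually releases more energy on gaining an electron.
For reference (kJ/mol): F 328, Cl 349, Ga 29, Ge 119, Te 190.
The highest energy released when a gaseous atom gains an electron among these belongs to Cl.

Cl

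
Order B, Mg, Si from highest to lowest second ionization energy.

B, Si, Mg

Consider each +1 ion: B⁺ still has 2 valence electrons; Mg⁺ still has 1 valence electron; Si⁺ still has 3 valence electrons.
All are still removing valence electrons, so compare the +1 ions as you would atoms: IE_2 generally rises across a period (higher Z_eff) and falls down a group (larger shell), subject to the usual subshell exceptions.
Valence configurations: B⁺ [He]2s², Mg⁺ [Ne]3s¹, Si⁺ [Ne]3s²3p¹.
Tabulated IE_2 (kJ/mol): B 2427, Mg 1451, Si 1577.
So the second ionization energies run Mg < Si < B.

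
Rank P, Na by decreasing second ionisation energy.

IE_2 is the cost of taking one more electron from the +1 cation: P⁺ still has 4 valence electrons; Na⁺ is the bare [Ne] core.
Pulling an electron out of a noble-gas core costs far more than removing a remaining valence electron, so Na sits at the high end of IE_2.
Tabulated IE_2 (kJ/mol): P 1907, Na 4562.
Overall IE_2 order: P < Na.

Na > P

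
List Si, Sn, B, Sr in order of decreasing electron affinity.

Si > Sn > B > Sr

B is in period 2, group 13; Si is in period 3, group 14; Sr is in period 5, group 2; Sn is in period 5, group 14.
Adding an electron releases more energy for atoms nearer the top right (short of the noble gases).
These span different periods and groups, so the two trends combine.
B > Sr: relative to Sr, both the across-period and down-group shifts push B's electron affinity up.
Sn > B: period and group pull opposite ways; the across-period shift dominates (107 vs 27 kJ/mol).
Si > Sn: Si sits above Sn in group 14, so the down-group effect alone puts Si higher.
For reference (kJ/mol): B 27, Si 134, Sr 5, Sn 107.
So from highest to lowest: Si > Sn > B > Sr.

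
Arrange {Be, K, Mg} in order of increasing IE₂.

Mg, Be, K

The second ionization energy removes an electron from the +1 ion. For each element: Be⁺ still has 1 valence electron; K⁺ is the bare [Ar] core; Mg⁺ still has 1 valence electron.
Core electrons are held far more tightly than valence electrons, so K tops the IE_2 order.
Valence configurations: Be⁺ [He]2s¹, Mg⁺ [Ne]3s¹.
Tabulated IE_2 (kJ/mol): Be 1757, K 3052, Mg 1451.
So the second ionization energies run Mg < Be < K.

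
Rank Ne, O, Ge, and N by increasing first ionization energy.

Ge < O < N < Ne

N is in period 2, group 15; O is in period 2, group 16; Ne is in period 2, group 18; Ge is in period 4, group 14.
IE₁ increases left→right with effective nuclear charge and decreases top→bottom as the valence shell moves farther out.
Neither a single period nor a single group — weigh both effects.
O > Ge: both effects reinforce here, so O is clearly the higher of the two.
N > O: this pair runs against the simple trend — see the exception note.
Ne > N: both are in period 2; the period trend gives Ne the larger value.
Note the exception: N has a higher first ionization energy than O, contrary to the simple trend — pairing an electron in O's 2p⁴ costs repulsion energy, so O ionizes more easily than half-filled N (2p³).
Tabulated first ionization energy (kJ/mol): N 1402, O 1314, Ne 2081, Ge 762.
So from lowest to highest: Ge < O < N < Ne.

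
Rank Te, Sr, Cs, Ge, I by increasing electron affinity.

Sr < Cs < Ge < Te < I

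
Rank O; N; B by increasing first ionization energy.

B is in period 2, group 13; N is in period 2, group 15; O is in period 2, group 16.
IE₁ increases left→right with effective nuclear charge and decreases top→bottom as the valence shell moves farther out.
All lie in period 2; the across-period trend (first ionization energy increases left to right) applies, with the exception below.
Note the exception: N has a higher first ionization energy than O, contrary to the simple trend — pairing an electron in O's 2p⁴ costs repulsion energy, so O ionizes more easily than half-filled N (2p³).
Approximate values (kJ/mol): B 801, N 1402, O 1314.
So from lowest to highest: B < O < N.

B < O < N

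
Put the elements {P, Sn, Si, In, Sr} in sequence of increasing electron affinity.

Electron affinity generally becomes more exothermic across a period toward the halogens and less exothermic down a group.
These span different periods and groups, so the two trends combine.
In > Sr: In lies to the right of Sr in period 5, so the across-period effect alone puts In higher.
P > In: both effects reinforce here, so P is clearly the higher of the two.
Sn > P: this pair runs against the simple trend — see the exception note.
Si > Sn: they share group 14; the group trend gives Si the larger value.
Note the exception: Sn has a higher electron affinity than P, contrary to the simple trend — adding an electron to P's half-filled np³ subshell costs electron-pairing energy.
Note the exception: Si has a higher electron affinity than P, contrary to the simple trend — adding an electron to P's half-filled 3p³ is unfavourable, so Si (3p²) has the more exothermic EA.
For reference (kJ/mol): Si 134, P 72, Sr 5, In 29, Sn 107.
So from lowest to highest: Sr < In < P < Sn < Si.

Sr < In < P < Sn < Si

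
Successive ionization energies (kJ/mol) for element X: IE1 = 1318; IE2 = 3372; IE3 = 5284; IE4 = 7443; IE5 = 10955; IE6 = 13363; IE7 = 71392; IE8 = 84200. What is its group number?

Group 16

Look for the largest jump between consecutive ionization energies: IE7/IE6 ≈ 5.3, far larger than any earlier ratio.
That jump marks the point where a core electron is being removed. So the atom has 6 valence electrons.
A main-group element with 6 valence electrons is in group 16.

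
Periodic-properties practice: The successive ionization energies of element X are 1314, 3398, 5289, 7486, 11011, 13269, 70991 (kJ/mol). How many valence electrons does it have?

Look for the largest jump between consecutive ionization energies: IE7/IE6 ≈ 5.4, far larger than any earlier ratio.
That jump marks the point where a core electron is being removed. So the atom has 6 valence electrons.

6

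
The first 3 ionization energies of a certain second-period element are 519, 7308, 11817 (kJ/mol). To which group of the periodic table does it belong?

Look for the largest jump between consecutive ionization energies: IE2/IE1 ≈ 14.1, far larger than any earlier ratio.
That jump marks the point where a core electron is being removed. So the atom has 1 valence electron.
A main-group element with 1 valence electron is in group 1.

Group 1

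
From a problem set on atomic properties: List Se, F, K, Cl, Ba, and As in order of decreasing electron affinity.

Cl > F > Se > As > K > Ba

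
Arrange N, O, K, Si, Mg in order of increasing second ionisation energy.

After 1 electron has been removed, what remains? N⁺ still has 4 valence electrons; O⁺ still has 5 valence electrons; K⁺ is the bare [Ar] core; Si⁺ still has 3 valence electrons; Mg⁺ still has 1 valence electron.
Usually core removal costs more than valence removal, but here the competition is close: a tightly held n=2 valence electron can cost more to remove than an n=3 core electron, so the actual values have to decide it.
Valence configurations: N⁺ [He]2s²2p², O⁺ [He]2s²2p³, Si⁺ [Ne]3s²3p¹, Mg⁺ [Ne]3s¹.
The numbers (kJ/mol): N 2856, O 3388, K 3052, Si 1577, Mg 1451.
Overall IE_2 order: Mg < Si < N < K < O.

Mg, Si, N, K, O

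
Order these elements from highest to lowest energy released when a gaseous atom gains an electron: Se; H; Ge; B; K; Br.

Br > Se > Ge > H > K > B

H is in period 1, group 1; B is in period 2, group 13; K is in period 4, group 1; Ge is in period 4, group 14; Se is in period 4, group 16; Br is in period 4, group 17.
Atoms with high Z_eff and room in the valence shell (especially the halogens) have the most exothermic electron affinities.
Here both period and group differ, so the two effects have to be weighed against each other.
K > B: this pair runs against the simple trend — see the exception note.
H > K: they share group 1; the group trend gives H the larger value.
Ge > H: the two effects oppose for this pair; the across-period effect wins (119 vs 73 kJ/mol).
Se > Ge: Se lies to the right of Ge in period 4, so the across-period effect alone puts Se higher.
Br > Se: both are in period 4; the period trend gives Br the larger value.
Note the exception: K has a higher electron affinity than B, contrary to the simple trend — B's ns²np¹ configuration gives only a small electron affinity — the sparsely filled np subshell binds an added electron weakly.
Tabulated electron affinity (kJ/mol): H 73, B 27, K 48, Ge 119, Se 195, Br 325.
So from highest to lowest: Br > Se > Ge > H > K > B.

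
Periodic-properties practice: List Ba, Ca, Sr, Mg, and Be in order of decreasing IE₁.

Be > Mg > Ca > Sr > Ba

Be is in period 2, group 2; Mg is in period 3, group 2; Ca is in period 4, group 2; Sr is in period 5, group 2; Ba is in period 6, group 2.
Removing the outermost electron gets harder across a period and easier down a group.
All are in group 2, so first ionization energy increases up the group.
So from highest to lowest: Be > Mg > Ca > Sr > Ba.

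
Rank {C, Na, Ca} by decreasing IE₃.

IE_3 is the cost of taking one more electron from the +2 cation: C²⁺ still has 2 valence electrons; Na²⁺ is already 1 electron into the core; Ca²⁺ is the bare [Ar] core.
Pulling an electron out of a noble-gas core costs far more than removing a remaining valence electron, so Ca and Na sit at the high end of IE_3.
The numbers (kJ/mol): C 4620, Na 6910, Ca 4912.
So the third ionization energies run C < Ca < Na.

Na > Ca > C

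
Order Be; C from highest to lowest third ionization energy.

Be > C

After 2 electrons have been removed, what remains? Be²⁺ is the bare [He] core; C²⁺ still has 2 valence electrons.
Breaking into a closed-shell core is much more expensive than removing a leftover valence electron — Be has the largest IE_3 here.
Tabulated IE_3 (kJ/mol): Be 14849, C 4620.
So the third ionization energies run C < Be.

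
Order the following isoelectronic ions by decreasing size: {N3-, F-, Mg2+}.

All of these have 10 electrons, so size is governed by nuclear charge alone: the more protons, the stronger the pull on the same electron cloud, and the smaller the ion.
Nuclear charges: Mg2+ (Z=12), F- (Z=9), N3- (Z=7).
Largest to smallest: N3- > F- > Mg2+.

N3- > F- > Mg2+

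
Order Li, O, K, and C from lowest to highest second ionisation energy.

C < K < O < Li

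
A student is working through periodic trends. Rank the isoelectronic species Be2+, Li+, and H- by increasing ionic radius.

Be2+, Li+, H-

All of these have 2 electrons, so size is governed by nuclear charge alone: the more protons, the stronger the pull on the same electron cloud, and the smaller the ion.
Nuclear charges: Be2+ (Z=4), Li+ (Z=3), H- (Z=1).
Smallest to largest: Be2+ < Li+ < H-.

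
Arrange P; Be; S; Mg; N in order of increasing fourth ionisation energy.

S < P < N < Mg < Be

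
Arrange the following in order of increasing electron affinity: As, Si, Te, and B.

B < As < Si < Te

B is in period 2, group 13; Si is in period 3, group 14; As is in period 4, group 15; Te is in period 5, group 16.
Adding an electron releases more energy for atoms nearer the top right (short of the noble gases).
A diagonal step moves right (one effect) and down (the opposite effect) at once.
As > B: period and group pull opposite ways; the across-period shift dominates (78 vs 27 kJ/mol).
Si > As: period and group pull opposite ways; the down-group shift dominates (134 vs 78 kJ/mol).
Te > Si: period and group pull opposite ways; the across-period shift dominates (190 vs 134 kJ/mol).
For reference (kJ/mol): B 27, Si 134, As 78, Te 190.
So from lowest to highest: B < As < Si < Te.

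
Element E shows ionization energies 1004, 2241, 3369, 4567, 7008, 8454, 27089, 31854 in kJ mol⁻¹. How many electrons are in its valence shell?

6

Look for the largest jump between consecutive ionization energies: IE7/IE6 ≈ 3.2, far larger than any earlier ratio.
That jump marks the point where a core electron is being removed. So the atom has 6 valence electrons.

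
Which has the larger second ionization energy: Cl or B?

B

Consider each +1 ion: Cl⁺ still has 6 valence electrons; B⁺ still has 2 valence electrons.
All are still removing valence electrons, so compare the +1 ions as you would atoms: IE_2 generally rises across a period (higher Z_eff) and falls down a group (larger shell), subject to the usual subshell exceptions.
Valence configurations: Cl⁺ [Ne]3s²3p⁴, B⁺ [He]2s².
The numbers (kJ/mol): Cl 2298, B 2427.
So the second ionization energies run Cl < B.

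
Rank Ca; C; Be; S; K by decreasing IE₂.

K, C, S, Be, Ca

The second ionization energy removes an electron from the +1 ion. For each element: Ca⁺ still has 1 valence electron; C⁺ still has 3 valence electrons; Be⁺ still has 1 valence electron; S⁺ still has 5 valence electrons; K⁺ is the bare [Ar] core.
Breaking into a closed-shell core is much more expensive than removing a leftover valence electron — K has the largest IE_2 here.
Valence configurations: Ca⁺ [Ar]4s¹, C⁺ [He]2s²2p¹, Be⁺ [He]2s¹, S⁺ [Ne]3s²3p³.
The numbers (kJ/mol): Ca 1145, C 2353, Be 1757, S 2252, K 3052.
Overall IE_2 order: Ca < Be < S < C < K.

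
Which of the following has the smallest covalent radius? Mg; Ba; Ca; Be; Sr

Be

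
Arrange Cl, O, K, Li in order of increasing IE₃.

Consider each +2 ion: Cl²⁺ still has 5 valence electrons; O²⁺ still has 4 valence electrons; K²⁺ is already 1 electron into the core; Li²⁺ is already 1 electron into the core.
Usually core removal costs more than valence removal, but here the competition is close: a tightly held n=2 valence electron can cost more to remove than an n=3 core electron, so the actual values have to decide it.
Valence configurations: Cl²⁺ [Ne]3s²3p³, O²⁺ [He]2s²2p².
Approximate IE_3 values (kJ/mol): Cl 3822, O 5300, K 4420, Li 11815.
Hence IE_3: Cl < K < O < Li.

Cl < K < O < Li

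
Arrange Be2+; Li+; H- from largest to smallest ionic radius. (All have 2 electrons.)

H- > Li+ > Be2+

All of these have 2 electrons, so size is governed by nuclear charge alone: the more protons, the stronger the pull on the same electron cloud, and the smaller the ion.
Nuclear charges: Be2+ (Z=4), Li+ (Z=3), H- (Z=1).
Largest to smallest: H- > Li+ > Be2+.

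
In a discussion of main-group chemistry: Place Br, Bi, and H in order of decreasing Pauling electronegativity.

H is in period 1, group 1; Br is in period 4, group 17; Bi is in period 6, group 15.
Atoms toward the upper right of the periodic table pull bonding electrons most strongly.
These span different periods and groups, so the two trends combine.
H > Bi: period and group pull opposite ways; the down-group shift dominates (2.20 vs 2.02).
Br > H: the two effects oppose for this pair; the across-period effect wins (2.96 vs 2.20).
Tabulated electronegativity (Pauling): H 2.20, Br 2.96, Bi 2.02.
So from highest to lowest: Br > H > Bi.

Br > H > Bi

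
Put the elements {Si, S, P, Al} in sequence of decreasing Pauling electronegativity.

S, P, Si, Al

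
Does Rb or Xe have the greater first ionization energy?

Xe

Rb is in period 5, group 1; Xe is in period 5, group 18.
Removing the outermost electron gets harder across a period and easier down a group.
All lie in period 5, so first ionization energy increases left to right.
So Xe has the greater first ionization energy (Xe > Rb).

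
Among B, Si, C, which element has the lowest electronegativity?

Si

B is in period 2, group 13; C is in period 2, group 14; Si is in period 3, group 14.
Smaller atoms with higher effective nuclear charge are more electronegative.
Here both period and group differ, so the two effects have to be weighed against each other.
B > Si: period and group pull opposite ways; the down-group shift dominates (2.04 vs 1.90).
C > B: both are in period 2; the period trend gives C the larger value.
Tabulated electronegativity (Pauling): B 2.04, C 2.55, Si 1.90.
The lowest electronegativity among these belongs to Si.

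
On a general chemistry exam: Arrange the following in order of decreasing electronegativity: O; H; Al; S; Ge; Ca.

O, S, H, Ge, Al, Ca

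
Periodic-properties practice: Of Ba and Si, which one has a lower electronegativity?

Ba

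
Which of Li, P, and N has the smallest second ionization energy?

Consider each +1 ion: Li⁺ is the bare [He] core; P⁺ still has 4 valence electrons; N⁺ still has 4 valence electrons.
Breaking into a closed-shell core is much more expensive than removing a leftover valence electron — Li has the largest IE_2 here.
Valence configurations: P⁺ [Ne]3s²3p², N⁺ [He]2s²2p².
Approximate IE_2 values (kJ/mol): Li 7298, P 1907, N 2856.
Putting it together, IE_2: P < N < Li.

P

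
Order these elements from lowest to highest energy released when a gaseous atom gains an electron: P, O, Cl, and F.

P, O, F, Cl

O is in period 2, group 16; F is in period 2, group 17; P is in period 3, group 15; Cl is in period 3, group 17.
Adding an electron releases more energy for atoms nearer the top right (short of the noble gases).
Neither a single period nor a single group — weigh both effects.
O > P: relative to P, both the across-period and down-group shifts push O's electron affinity up.
F > O: both are in period 2; the period trend gives F the larger value.
Cl > F: this pair runs against the simple trend — see the exception note.
Note the exception: Cl has a higher electron affinity than F, contrary to the simple trend — F's small 2p subshell makes the incoming electron feel strong e⁻–e⁻ repulsion, so Cl actually releases more energy on gaining an electron.
For reference (kJ/mol): O 141, F 328, P 72, Cl 349.
So from lowest to highest: P < O < F < Cl.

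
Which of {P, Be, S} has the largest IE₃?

After 2 electrons have been removed, what remains? P²⁺ still has 3 valence electrons; Be²⁺ is the bare [He] core; S²⁺ still has 4 valence electrons.
Pulling an electron out of a noble-gas core costs far more than removing a remaining valence electron, so Be sits at the high end of IE_3.
Valence configurations: P²⁺ [Ne]3s²3p¹, S²⁺ [Ne]3s²3p².
The numbers (kJ/mol): P 2914, Be 14849, S 3357.
Putting it together, IE_3: P < S < Be.

Be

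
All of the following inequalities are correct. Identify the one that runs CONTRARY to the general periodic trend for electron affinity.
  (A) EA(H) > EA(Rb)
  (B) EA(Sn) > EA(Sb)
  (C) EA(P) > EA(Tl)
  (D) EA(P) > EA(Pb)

(B)

The general trend: electron affinity increases across a period and decreases down a group.
(A) H (period 1, group 1) vs Rb (period 5, group 1): the stated order agrees with the simple trend.
(B) Sn (period 5, group 14) vs Sb (period 5, group 15): the stated order contradicts the simple trend.
(C) P (period 3, group 15) vs Tl (period 6, group 13): the stated order agrees with the simple trend.
(D) P (period 3, group 15) vs Pb (period 6, group 14): the stated order agrees with the simple trend.
The exception is (B): adding an electron to Sb's half-filled 5p³ is unfavourable, so Sn has the more exothermic EA.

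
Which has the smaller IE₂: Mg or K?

Mg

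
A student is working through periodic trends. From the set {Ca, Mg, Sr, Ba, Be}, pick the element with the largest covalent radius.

Ba

Be is in period 2, group 2; Mg is in period 3, group 2; Ca is in period 4, group 2; Sr is in period 5, group 2; Ba is in period 6, group 2.
Moving right in a period, electrons are added to the same shell under a stronger nuclear pull, so atoms get smaller; moving down, a new shell is opened and atoms get larger.
All are in group 2, so atomic radius increases down the group.
The largest covalent radius among these belongs to Ba.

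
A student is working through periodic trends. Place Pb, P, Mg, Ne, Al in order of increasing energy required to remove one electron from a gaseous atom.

Ne is in period 2, group 18; Mg is in period 3, group 2; Al is in period 3, group 13; P is in period 3, group 15; Pb is in period 6, group 14.
Removing the outermost electron gets harder across a period and easier down a group.
Here both period and group differ, so the two effects have to be weighed against each other.
Pb > Al: period and group pull opposite ways; the across-period shift dominates (716 vs 578 kJ/mol).
Mg > Pb: the two effects oppose for this pair; the down-group effect wins (738 vs 716 kJ/mol).
P > Mg: both are in period 3; the period trend gives P the larger value.
Ne > P: both effects reinforce here, so Ne is clearly the higher of the two.
Note the exception: Mg has a higher first ionization energy than Al, contrary to the simple trend — Al's single 3p electron is easier to remove than one from Mg's filled 3s².
Tabulated first ionization energy (kJ/mol): Ne 2081, Mg 738, Al 578, P 1012, Pb 716.
So from lowest to highest: Al < Pb < Mg < P < Ne.

Al, Pb, Mg, P, Ne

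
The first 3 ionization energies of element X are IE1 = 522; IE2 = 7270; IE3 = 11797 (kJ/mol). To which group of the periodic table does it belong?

Look for the largest jump between consecutive ionization energies: IE2/IE1 ≈ 13.9, far larger than any earlier ratio.
That jump marks the point where a core electron is being removed. So the atom has 1 valence electron.
A main-group element with 1 valence electron is in group 1.

Group 1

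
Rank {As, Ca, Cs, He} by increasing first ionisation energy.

He is in period 1, group 18; Ca is in period 4, group 2; As is in period 4, group 15; Cs is in period 6, group 1.
First ionization energy rises across a period (greater Z_eff holds electrons more tightly) and falls down a group (valence electrons are farther from the nucleus).
Neither a single period nor a single group — weigh both effects.
Ca > Cs: relative to Cs, both the across-period and down-group shifts push Ca's first ionization energy up.
As > Ca: both are in period 4; the period trend gives As the larger value.
He > As: both effects reinforce here, so He is clearly the higher of the two.
For reference (kJ/mol): He 2372, Ca 590, As 947, Cs 376.
So from lowest to highest: Cs < Ca < As < He.

Cs < Ca < As < He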